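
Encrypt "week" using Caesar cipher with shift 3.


Word: "week"
Shift: 3
Each letter → (letter + shift) mod 26:
  'w' (22) + 3 = 25 → 'z'
  'e' (4) + 3 = 7 → 'h'
  'e' (4) + 3 = 7 → 'h'
  'k' (10) + 3 = 13 → 'n'
Result = "zhhn"


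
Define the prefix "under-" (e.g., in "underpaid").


Prefix: under-
Example: underpaid (under- + paid)
Meaning = insufficient


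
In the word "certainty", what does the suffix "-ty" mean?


Suffix: -ty
Example: certainty = certain + -ty
Meaning = quality of


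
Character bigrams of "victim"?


Word: "victim" (length 6)
Number of bigrams = 6 - 2 + 1 = 5
  Position 0: "vi"
  Position 1: "ic"
  Position 2: "ct"
  Position 3: "ti"
  Position 4: "im"
Bigrams = "vi", "ic", "ct", "ti", "im"


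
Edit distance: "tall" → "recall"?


Word 1: "tall" (length 4)
Word 2: "recall" (length 6)
One optimal edit sequence (insert/delete/substitute each cost 1):
  1. insert 'r'  (+1)
  2. insert 'e'  (+1)
  3. substitute 't' -> 'c'  (+1)
  4. keep 'a'
  5. keep 'l'
  6. keep 'l'
Total edit operations: 3
Edit distance = 3


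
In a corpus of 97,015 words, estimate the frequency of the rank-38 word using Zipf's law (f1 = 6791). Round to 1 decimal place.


Zipf's law: f(r) = f(1) / r
f(1) = 6791
f(38) = 6791 / 38
= 178.7 occurrences


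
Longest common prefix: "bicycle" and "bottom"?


Word 1: "bicycle"
Word 2: "bottom"
Comparing from start:
  Pos 0: 'b' == 'b'
  Pos 1: 'i' != 'o' (stop)
LCP = "b" (length 1)


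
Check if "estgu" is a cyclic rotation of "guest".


Word: "guest", Candidate: "estgu"
Method: check if candidate is substring of word+word
"guestguest" contains "estgu"? Yes
Is rotation = Yes


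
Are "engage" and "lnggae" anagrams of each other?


Word 1: "engage" → sorted: aeeggn
Word 2: "lnggae" → sorted: aeggln
Same letters? aeeggn != aeggln
Anagram = No


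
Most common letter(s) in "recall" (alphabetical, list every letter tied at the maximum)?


Word: "recall"
Letter counts:
  'a': 1
  'c': 1
  'e': 1
  'l': 2
  'r': 1
Maximum count = 2
Most frequent = 'l' (2 times each)


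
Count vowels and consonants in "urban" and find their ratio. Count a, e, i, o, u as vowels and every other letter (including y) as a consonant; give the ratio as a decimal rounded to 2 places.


Word: "urban"
Vowels (a,e,i,o,u): 2
Consonants: 3
Ratio = 2/3
= 0.67


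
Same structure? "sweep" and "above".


Pattern of "sweep": [0, 1, 2, 2, 3]
Pattern of "above": [0, 1, 2, 3, 4]
Patterns do not match
Same pattern = No


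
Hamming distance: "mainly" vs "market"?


Comparing character by character (same length = 6):
  Pos 0: 'm' vs 'm' =
  Pos 1: 'a' vs 'a' =
  Pos 2: 'i' vs 'r' !=
  Pos 3: 'n' vs 'k' !=
  Pos 4: 'l' vs 'e' !=
  Pos 5: 'y' vs 't' !=
Hamming distance = 4


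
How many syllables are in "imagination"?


Word: "imagination"
Syllable breakdown: i / mag / i / na / tion
Counting: 5 parts
= 5 syllables


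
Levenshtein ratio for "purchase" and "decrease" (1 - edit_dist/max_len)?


Word 1: "purchase" (length 8)
Word 2: "decrease" (length 8)
One optimal edit sequence:
  1. substitute 'p' -> 'd'  (+1)
  2. substitute 'u' -> 'e'  (+1)
  3. substitute 'r' -> 'c'  (+1)
  4. substitute 'c' -> 'r'  (+1)
  5. substitute 'h' -> 'e'  (+1)
  6. keep 'a'
  7. keep 's'
  8. keep 'e'
Edit distance = 5
Max length = max(8, 8) = 8
Similarity = 1 - 5/8
= 0.3750


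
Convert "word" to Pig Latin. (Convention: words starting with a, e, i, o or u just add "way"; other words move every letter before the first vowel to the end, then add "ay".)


Word: "word"
Starts with consonant(s) → move to end, add 'ay'
Consonant cluster: "w"
Pig Latin = "ordway"


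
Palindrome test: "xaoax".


Word: "xaoax"
Reversed: "xaoax"
Forward == Backward? xaoax == xaoax
Palindrome = Yes


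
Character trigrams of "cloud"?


Word: "cloud" (length 5)
Number of trigrams = 5 - 3 + 1 = 3
  Position 0: "clo"
  Position 1: "lou"
  Position 2: "oud"
Trigrams = "clo", "lou", "oud"


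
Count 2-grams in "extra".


Word: "extra" (length 5)
Number of 2-grams = length - 2 + 1 = 5 - 2 + 1
= 4


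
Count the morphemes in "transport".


Word: "transport"
Morphemes: trans- | port
Each morpheme carries meaning
= 2 morphemes


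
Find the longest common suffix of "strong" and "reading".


Word 1: "strong"
Word 2: "reading"
Comparing from end:
  Pos -1: 'g' == 'g'
  Pos -2: 'n' == 'n'
  Pos -3: 'o' != 'i' (stop)
LCS = "ng" (length 2)


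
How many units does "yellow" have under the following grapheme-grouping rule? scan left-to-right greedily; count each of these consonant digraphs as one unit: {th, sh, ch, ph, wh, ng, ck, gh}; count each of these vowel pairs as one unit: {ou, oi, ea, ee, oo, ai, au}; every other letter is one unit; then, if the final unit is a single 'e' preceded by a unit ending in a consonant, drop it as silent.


Word: "yellow" (6 letters)
Left-to-right scan:
  (1) 'y' (letter)
  (2) 'e' (letter)
  (3) 'l' (letter)
  (4) 'l' (letter)
  (5) 'o' (letter)
  (6) 'w' (letter)
Units from scan: 6
Sound units = 6 units


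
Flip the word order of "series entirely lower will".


Original: "series entirely lower will"
Words (1..n): series | entirely | lower | will
Reversed (n..1): will | lower | entirely | series
Result = "will lower entirely series"


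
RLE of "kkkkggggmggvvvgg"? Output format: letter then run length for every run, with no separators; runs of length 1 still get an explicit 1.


String: "kkkkggggmggvvvgg"
Scanning for consecutive runs:
  'k' x 4
  'g' x 4
  'm' x 1
  'g' x 2
  'v' x 3
  'g' x 2
RLE = "k4g4m1g2v3g2"


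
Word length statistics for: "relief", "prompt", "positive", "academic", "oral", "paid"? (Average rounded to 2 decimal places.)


Lengths: "relief"=6, "prompt"=6, "positive"=8, "academic"=8, "oral"=4, "paid"=4
Sum = 36, Count = 6
Average = 36/6 = 6.00
= avg=6.00, min=4, max=8


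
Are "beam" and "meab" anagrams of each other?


Word 1: "beam" → sorted: abem
Word 2: "meab" → sorted: abem
Same letters? abem == abem
Anagram = Yes


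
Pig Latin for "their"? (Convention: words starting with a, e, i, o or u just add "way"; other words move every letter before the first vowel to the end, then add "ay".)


Word: "their"
Starts with consonant(s) → move to end, add 'ay'
Consonant cluster: "th"
Pig Latin = "eirthay"


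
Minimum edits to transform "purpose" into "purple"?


Word 1: "purpose" (length 7)
Word 2: "purple" (length 6)
One optimal edit sequence (insert/delete/substitute each cost 1):
  1. keep 'p'
  2. keep 'u'
  3. keep 'r'
  4. keep 'p'
  5. delete 'o'  (+1)
  6. substitute 's' -> 'l'  (+1)
  7. keep 'e'
Total edit operations: 2
Edit distance = 2


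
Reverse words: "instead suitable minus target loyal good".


Original: "instead suitable minus target loyal good"
Words (1..n): instead | suitable | minus | target | loyal | good
Reversed (n..1): good | loyal | target | minus | suitable | instead
Result = "good loyal target minus suitable instead"


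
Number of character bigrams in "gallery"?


Word: "gallery" (length 7)
Number of 2-grams = length - 2 + 1 = 7 - 2 + 1
= 6


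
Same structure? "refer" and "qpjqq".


Pattern of "refer": [0, 1, 2, 1, 0]
Pattern of "qpjqq": [0, 1, 2, 0, 0]
Patterns do not match
Same pattern = No


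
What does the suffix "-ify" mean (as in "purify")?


Suffix: -ify
Example: purify (pure + -ify, with a spelling change)
Meaning = to make


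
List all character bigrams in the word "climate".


Word: "climate" (length 7)
Number of bigrams = 7 - 2 + 1 = 6
  Position 0: "cl"
  Position 1: "li"
  Position 2: "im"
  Position 3: "ma"
  Position 4: "at"
  Position 5: "te"
Bigrams = "cl", "li", "im", "ma", "at", "te"


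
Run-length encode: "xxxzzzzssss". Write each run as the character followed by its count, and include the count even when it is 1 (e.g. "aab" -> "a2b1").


String: "xxxzzzzssss"
Scanning for consecutive runs:
  'x' x 3
  'z' x 4
  's' x 4
RLE = "x3z4s4"


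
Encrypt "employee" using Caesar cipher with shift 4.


Word: "employee"
Shift: 4
Each letter → (letter + shift) mod 26:
  'e' (4) + 4 = 8 → 'i'
  'm' (12) + 4 = 16 → 'q'
  'p' (15) + 4 = 19 → 't'
  'l' (11) + 4 = 15 → 'p'
  'o' (14) + 4 = 18 → 's'
  'y' (24) + 4 = 2 → 'c'
  'e' (4) + 4 = 8 → 'i'
  'e' (4) + 4 = 8 → 'i'
Result = "iqtpscii"


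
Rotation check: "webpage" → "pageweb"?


Word: "webpage", Candidate: "pageweb"
Method: check if candidate is substring of word+word
"webpagewebpage" contains "pageweb"? Yes
Is rotation = Yes


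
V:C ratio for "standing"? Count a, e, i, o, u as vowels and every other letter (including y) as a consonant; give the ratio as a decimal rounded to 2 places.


Word: "standing"
Vowels (a,e,i,o,u): 2
Consonants: 6
Ratio = 2/6
= 0.33


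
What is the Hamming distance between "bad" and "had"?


Comparing character by character (same length = 3):
  Pos 0: 'b' vs 'h' !=
  Pos 1: 'a' vs 'a' =
  Pos 2: 'd' vs 'd' =
Hamming distance = 1


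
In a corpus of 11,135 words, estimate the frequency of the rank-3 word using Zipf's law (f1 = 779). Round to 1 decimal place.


Zipf's law: f(r) = f(1) / r
f(1) = 779
f(3) = 779 / 3
= 259.7 occurrences


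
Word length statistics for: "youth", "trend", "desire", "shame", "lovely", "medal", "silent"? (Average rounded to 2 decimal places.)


Lengths: "youth"=5, "trend"=5, "desire"=6, "shame"=5, "lovely"=6, "medal"=5, "silent"=6
Sum = 38, Count = 7
Average = 38/7 = 5.43
= avg=5.43, min=5, max=6


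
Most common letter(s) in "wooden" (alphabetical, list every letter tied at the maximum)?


Word: "wooden"
Letter counts:
  'd': 1
  'e': 1
  'n': 1
  'o': 2
  'w': 1
Maximum count = 2
Most frequent = 'o' (2 times each)


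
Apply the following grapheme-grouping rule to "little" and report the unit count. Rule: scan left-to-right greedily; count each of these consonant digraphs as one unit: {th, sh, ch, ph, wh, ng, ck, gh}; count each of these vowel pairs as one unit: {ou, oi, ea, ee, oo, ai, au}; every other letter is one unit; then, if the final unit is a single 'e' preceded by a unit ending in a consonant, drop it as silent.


Word: "little" (6 letters)
Left-to-right scan:
  1. 'l' (letter)
  2. 'i' (letter)
  3. 't' (letter)
  4. 't' (letter)
  5. 'l' (letter)
  6. 'e' (letter)
Units from scan: 6
Final unit is 'e' after a consonant -> drop as silent (-1)
Sound units = 5 units


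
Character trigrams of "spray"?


Word: "spray" (length 5)
Number of trigrams = 5 - 3 + 1 = 3
  Position 0: "spr"
  Position 1: "pra"
  Position 2: "ray"
Trigrams = "spr", "pra", "ray"


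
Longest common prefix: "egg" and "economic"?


Word 1: "egg"
Word 2: "economic"
Comparing from start:
  Pos 0: 'e' == 'e'
  Pos 1: 'g' != 'c' (stop)
LCP = "e" (length 1)


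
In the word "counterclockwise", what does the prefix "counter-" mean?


Prefix: counter-
As in: counterclockwise -> counter- + clockwise
Meaning = against / opposite


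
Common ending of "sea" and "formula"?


Word 1: "sea"
Word 2: "formula"
Comparing from end:
  Pos -1: 'a' == 'a'
  Pos -2: 'e' != 'l' (stop)
LCS = "a" (length 1)


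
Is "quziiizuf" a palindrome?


Word: "quziiizuf"
Reversed: "fuziiizuq"
Forward == Backward? quziiizuf != fuziiizuq
Palindrome = No


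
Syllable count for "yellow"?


Word: "yellow"
Syllable breakdown: yel | low
Counting: 2 parts
= 2 syllables


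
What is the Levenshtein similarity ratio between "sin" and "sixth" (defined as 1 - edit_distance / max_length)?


Word 1: "sin" (length 3)
Word 2: "sixth" (length 5)
One optimal edit sequence:
  1. keep 's'
  2. keep 'i'
  3. insert 'x'  (+1)
  4. insert 't'  (+1)
  5. substitute 'n' -> 'h'  (+1)
Edit distance = 3
Max length = max(3, 5) = 5
Similarity = 1 - 3/5
= 0.4000


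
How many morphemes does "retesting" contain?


Word: "retesting"
Morphemes: re- / test / -ing
Each morpheme carries meaning
= 3 morphemes


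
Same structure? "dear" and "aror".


Pattern of "dear": [0, 1, 2, 3]
Pattern of "aror": [0, 1, 2, 1]
Patterns do not match
Same pattern = No


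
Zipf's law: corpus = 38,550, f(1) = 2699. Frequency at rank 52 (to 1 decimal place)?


Zipf's law: f(r) = f(1) / r
f(1) = 2699
f(52) = 2699 / 52
= 51.9 occurrences


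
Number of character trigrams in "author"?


Word: "author" (length 6)
Number of 3-grams = length - 3 + 1 = 6 - 3 + 1
= 4


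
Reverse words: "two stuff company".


Original: "two stuff company"
Words (1..n): two | stuff | company
Reversed (n..1): company | stuff | two
Result = "company stuff two"


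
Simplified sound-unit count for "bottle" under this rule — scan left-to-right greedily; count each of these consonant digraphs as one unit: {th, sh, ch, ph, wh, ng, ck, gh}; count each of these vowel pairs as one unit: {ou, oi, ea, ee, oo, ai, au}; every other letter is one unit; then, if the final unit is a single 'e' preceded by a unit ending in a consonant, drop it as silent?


Word: "bottle" (6 letters)
Left-to-right scan:
  [1] 'b' (letter)
  [2] 'o' (letter)
  [3] 't' (letter)
  [4] 't' (letter)
  [5] 'l' (letter)
  [6] 'e' (letter)
Units from scan: 6
Final unit is 'e' after a consonant -> drop as silent (-1)
Sound units = 5 units


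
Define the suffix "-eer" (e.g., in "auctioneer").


Suffix: -eer
Example: auctioneer = auction + -eer
Meaning = one who is concerned with


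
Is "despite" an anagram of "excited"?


Word 1: "excited" → sorted: cdeeitx
Word 2: "despite" → sorted: deeipst
Same letters? cdeeitx != deeipst
Anagram = No


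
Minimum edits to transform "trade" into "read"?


Word 1: "trade" (length 5)
Word 2: "read" (length 4)
One optimal edit sequence (insert/delete/substitute each cost 1):
  1. substitute 't' -> 'r'  (+1)
  2. substitute 'r' -> 'e'  (+1)
  3. keep 'a'
  4. keep 'd'
  5. delete 'e'  (+1)
Total edit operations: 3
Edit distance = 3


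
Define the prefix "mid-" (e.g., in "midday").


Prefix: mid-
Example: midday = mid- + day
Meaning = middle


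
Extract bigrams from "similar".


Word: "similar" (length 7)
Number of bigrams = 7 - 2 + 1 = 6
  Position 0: "si"
  Position 1: "im"
  Position 2: "mi"
  Position 3: "il"
  Position 4: "la"
  Position 5: "ar"
Bigrams = "si", "im", "mi", "il", "la", "ar"


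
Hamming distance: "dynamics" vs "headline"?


Comparing character by character (same length = 8):
  Pos 0: 'd' vs 'h' !=
  Pos 1: 'y' vs 'e' !=
  Pos 2: 'n' vs 'a' !=
  Pos 3: 'a' vs 'd' !=
  Pos 4: 'm' vs 'l' !=
  Pos 5: 'i' vs 'i' =
  Pos 6: 'c' vs 'n' !=
  Pos 7: 's' vs 'e' !=
Hamming distance = 7


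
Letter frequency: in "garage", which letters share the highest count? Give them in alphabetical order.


Word: "garage"
Letter counts:
  'a': 2
  'e': 1
  'g': 2
  'r': 1
Maximum count = 2
Most frequent = 'a', 'g' (2 times each)


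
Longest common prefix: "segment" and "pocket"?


Word 1: "segment"
Word 2: "pocket"
Comparing from start:
  Pos 0: 's' != 'p' (stop)
LCP = "" (length 0)


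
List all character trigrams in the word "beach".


Word: "beach" (length 5)
Number of trigrams = 5 - 3 + 1 = 3
  Position 0: "bea"
  Position 1: "eac"
  Position 2: "ach"
Trigrams = "bea", "eac", "ach"


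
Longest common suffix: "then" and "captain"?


Word 1: "then"
Word 2: "captain"
Comparing from end:
  Pos -1: 'n' == 'n'
  Pos -2: 'e' != 'i' (stop)
LCS = "n" (length 1)


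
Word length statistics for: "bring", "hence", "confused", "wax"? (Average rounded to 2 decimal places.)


Lengths: "bring"=5, "hence"=5, "confused"=8, "wax"=3
Sum = 21, Count = 4
Average = 21/4 = 5.25
= avg=5.25, min=3, max=8


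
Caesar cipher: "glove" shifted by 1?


Word: "glove"
Shift: 1
Each letter → (letter + shift) mod 26:
  'g' (6) + 1 = 7 → 'h'
  'l' (11) + 1 = 12 → 'm'
  'o' (14) + 1 = 15 → 'p'
  'v' (21) + 1 = 22 → 'w'
  'e' (4) + 1 = 5 → 'f'
Result = "hmpwf"


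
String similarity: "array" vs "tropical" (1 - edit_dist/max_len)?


Word 1: "array" (length 5)
Word 2: "tropical" (length 8)
One optimal edit sequence:
  1. substitute 'a' -> 't'  (+1)
  2. keep 'r'
  3. insert 'o'  (+1)
  4. insert 'p'  (+1)
  5. insert 'i'  (+1)
  6. substitute 'r' -> 'c'  (+1)
  7. keep 'a'
  8. substitute 'y' -> 'l'  (+1)
Edit distance = 6
Max length = max(5, 8) = 8
Similarity = 1 - 6/8
= 0.2500


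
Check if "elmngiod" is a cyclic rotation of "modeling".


Word: "modeling", Candidate: "elmngiod"
Method: check if candidate is substring of word+word
"modelingmodeling" contains "elmngiod"? No
Is rotation = No


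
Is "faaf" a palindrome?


Word: "faaf"
Reversed: "faaf"
Forward == Backward? faaf == faaf
Palindrome = Yes


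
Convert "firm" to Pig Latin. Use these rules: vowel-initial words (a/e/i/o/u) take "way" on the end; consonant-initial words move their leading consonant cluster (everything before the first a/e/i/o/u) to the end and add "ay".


Word: "firm"
Starts with consonant(s) → move to end, add 'ay'
Consonant cluster: "f"
Pig Latin = "irmfay"


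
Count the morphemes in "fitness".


Word: "fitness"
Morphemes: fit | -ness
Each morpheme carries meaning
= 2 morphemes


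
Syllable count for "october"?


Word: "october"
Syllable breakdown: oc | to | ber
Counting: 3 parts
= 3 syllables


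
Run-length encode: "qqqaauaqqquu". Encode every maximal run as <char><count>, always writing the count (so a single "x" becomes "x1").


String: "qqqaauaqqquu"
Scanning for consecutive runs:
  'q' x 3
  'a' x 2
  'u' x 1
  'a' x 1
  'q' x 3
  'u' x 2
RLE = "q3a2u1a1q3u2"


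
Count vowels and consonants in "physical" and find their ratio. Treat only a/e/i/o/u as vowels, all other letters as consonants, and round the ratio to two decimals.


Word: "physical"
Vowels (a,e,i,o,u): 2
Consonants: 6
Ratio = 2/6
= 0.33


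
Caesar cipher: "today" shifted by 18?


Word: "today"
Shift: 18
Each letter → (letter + shift) mod 26:
  't' (19) + 18 = 11 → 'l'
  'o' (14) + 18 = 6 → 'g'
  'd' (3) + 18 = 21 → 'v'
  'a' (0) + 18 = 18 → 's'
  'y' (24) + 18 = 16 → 'q'
Result = "lgvsq"


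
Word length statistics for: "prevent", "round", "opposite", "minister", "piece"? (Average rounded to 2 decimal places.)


Lengths: "prevent"=7, "round"=5, "opposite"=8, "minister"=8, "piece"=5
Sum = 33, Count = 5
Average = 33/5 = 6.60
= avg=6.60, min=5, max=8


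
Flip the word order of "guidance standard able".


Original: "guidance standard able"
Words (1..n): guidance | standard | able
Reversed (n..1): able | standard | guidance
Result = "able standard guidance"


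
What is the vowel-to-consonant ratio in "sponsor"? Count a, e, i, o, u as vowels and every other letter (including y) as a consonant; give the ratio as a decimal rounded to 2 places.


Word: "sponsor"
Vowels (a,e,i,o,u): 2
Consonants: 5
Ratio = 2/5
= 0.40


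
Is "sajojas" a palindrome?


Word: "sajojas"
Reversed: "sajojas"
Forward == Backward? sajojas == sajojas
Palindrome = Yes


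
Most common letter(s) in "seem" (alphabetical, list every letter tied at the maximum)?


Word: "seem"
Letter counts:
  'e': 2
  'm': 1
  's': 1
Maximum count = 2
Most frequent = 'e' (2 times each)


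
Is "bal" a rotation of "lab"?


Word: "lab", Candidate: "bal"
Method: check if candidate is substring of word+word
"lablab" contains "bal"? No
Is rotation = No


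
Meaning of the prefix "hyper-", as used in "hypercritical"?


Prefix: hyper-
Example: hypercritical (hyper- + critical)
Meaning = over / excessive


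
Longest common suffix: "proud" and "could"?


Word 1: "proud"
Word 2: "could"
Comparing from end:
  Pos -1: 'd' == 'd'
  Pos -2: 'u' != 'l' (stop)
LCS = "d" (length 1)


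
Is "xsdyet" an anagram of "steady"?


Word 1: "steady" → sorted: adesty
Word 2: "xsdyet" → sorted: destxy
Same letters? adesty != destxy
Anagram = No


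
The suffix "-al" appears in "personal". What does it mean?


Suffix: -al
Example: personal (person + -al)
Meaning = relating to


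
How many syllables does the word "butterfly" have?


Word: "butterfly"
Syllable breakdown: but | ter | fly
Counting: 3 parts
= 3 syllables


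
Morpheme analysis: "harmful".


Word: "harmful"
Morphemes: harm / -ful
Each morpheme carries meaning
= 2 morphemes


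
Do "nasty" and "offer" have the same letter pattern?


Pattern of "nasty": [0, 1, 2, 3, 4]
Pattern of "offer": [0, 1, 1, 2, 3]
Patterns do not match
Same pattern = No


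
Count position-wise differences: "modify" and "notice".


Comparing character by character (same length = 6):
  Pos 0: 'm' vs 'n' !=
  Pos 1: 'o' vs 'o' =
  Pos 2: 'd' vs 't' !=
  Pos 3: 'i' vs 'i' =
  Pos 4: 'f' vs 'c' !=
  Pos 5: 'y' vs 'e' !=
Hamming distance = 4


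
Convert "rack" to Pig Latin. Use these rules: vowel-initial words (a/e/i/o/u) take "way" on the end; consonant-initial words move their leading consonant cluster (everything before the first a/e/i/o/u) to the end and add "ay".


Word: "rack"
Starts with consonant(s) → move to end, add 'ay'
Consonant cluster: "r"
Pig Latin = "ackray"


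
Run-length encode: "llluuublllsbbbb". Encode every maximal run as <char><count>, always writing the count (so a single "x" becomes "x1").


String: "llluuublllsbbbb"
Scanning for consecutive runs:
  'l' x 3
  'u' x 3
  'b' x 1
  'l' x 3
  's' x 1
  'b' x 4
RLE = "l3u3b1l3s1b4"


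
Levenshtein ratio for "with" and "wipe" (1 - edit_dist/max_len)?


Word 1: "with" (length 4)
Word 2: "wipe" (length 4)
One optimal edit sequence:
  1. keep 'w'
  2. keep 'i'
  3. substitute 't' -> 'p'  (+1)
  4. substitute 'h' -> 'e'  (+1)
Edit distance = 2
Max length = max(4, 4) = 4
Similarity = 1 - 2/4
= 0.5000


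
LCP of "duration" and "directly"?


Word 1: "duration"
Word 2: "directly"
Comparing from start:
  Pos 0: 'd' == 'd'
  Pos 1: 'u' != 'i' (stop)
LCP = "d" (length 1)


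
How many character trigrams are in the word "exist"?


Word: "exist" (length 5)
Number of 3-grams = length - 3 + 1 = 5 - 3 + 1
= 3


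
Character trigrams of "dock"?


Word: "dock" (length 4)
Number of trigrams = 4 - 3 + 1 = 2
  Position 0: "doc"
  Position 1: "ock"
Trigrams = "doc", "ock"


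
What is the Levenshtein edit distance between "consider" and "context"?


Word 1: "consider" (length 8)
Word 2: "context" (length 7)
One optimal edit sequence (insert/delete/substitute each cost 1):
  1. keep 'c'
  2. keep 'o'
  3. keep 'n'
  4. delete 's'  (+1)
  5. substitute 'i' -> 't'  (+1)
  6. substitute 'd' -> 'e'  (+1)
  7. substitute 'e' -> 'x'  (+1)
  8. substitute 'r' -> 't'  (+1)
Total edit operations: 5
Edit distance = 5


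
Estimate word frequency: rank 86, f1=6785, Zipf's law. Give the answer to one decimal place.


Zipf's law: f(r) = f(1) / r
f(1) = 6785
f(86) = 6785 / 86
= 78.9 occurrences


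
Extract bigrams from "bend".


Word: "bend" (length 4)
Number of bigrams = 4 - 2 + 1 = 3
  Position 0: "be"
  Position 1: "en"
  Position 2: "nd"
Bigrams = "be", "en", "nd"


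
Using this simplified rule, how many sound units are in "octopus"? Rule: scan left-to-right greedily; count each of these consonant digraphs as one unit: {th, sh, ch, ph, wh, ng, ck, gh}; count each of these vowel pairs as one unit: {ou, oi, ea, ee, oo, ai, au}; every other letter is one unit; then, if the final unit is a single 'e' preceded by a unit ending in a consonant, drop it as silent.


Word: "octopus" (7 letters)
Left-to-right scan:
  (1) 'o' (letter)
  (2) 'c' (letter)
  (3) 't' (letter)
  (4) 'o' (letter)
  (5) 'p' (letter)
  (6) 'u' (letter)
  (7) 's' (letter)
Units from scan: 7
Sound units = 7 units


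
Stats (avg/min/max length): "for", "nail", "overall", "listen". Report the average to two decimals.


Lengths: "for"=3, "nail"=4, "overall"=7, "listen"=6
Sum = 20, Count = 4
Average = 20/4 = 5.00
= avg=5.00, min=3, max=7


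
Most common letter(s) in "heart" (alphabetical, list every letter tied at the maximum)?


Word: "heart"
Letter counts:
  'a': 1
  'e': 1
  'h': 1
  'r': 1
  't': 1
Maximum count = 1
Most frequent = 'a', 'e', 'h', 'r', 't' (1 time each)


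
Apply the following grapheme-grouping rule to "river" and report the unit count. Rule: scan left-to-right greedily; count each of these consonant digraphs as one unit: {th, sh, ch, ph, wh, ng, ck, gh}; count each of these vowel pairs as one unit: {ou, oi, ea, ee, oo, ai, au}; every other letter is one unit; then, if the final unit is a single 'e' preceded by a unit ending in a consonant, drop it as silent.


Word: "river" (5 letters)
Left-to-right scan:
  [1] 'r' (letter)
  [2] 'i' (letter)
  [3] 'v' (letter)
  [4] 'e' (letter)
  [5] 'r' (letter)
Units from scan: 5
Sound units = 5 units


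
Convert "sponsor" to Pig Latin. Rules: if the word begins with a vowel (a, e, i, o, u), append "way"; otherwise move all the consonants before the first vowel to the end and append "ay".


Word: "sponsor"
Starts with consonant(s) → move to end, add 'ay'
Consonant cluster: "sp"
Pig Latin = "onsorspay"


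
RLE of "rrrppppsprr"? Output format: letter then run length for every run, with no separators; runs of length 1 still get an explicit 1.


String: "rrrppppsprr"
Scanning for consecutive runs:
  'r' x 3
  'p' x 4
  's' x 1
  'p' x 1
  'r' x 2
RLE = "r3p4s1p1r2"


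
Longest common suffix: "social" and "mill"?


Word 1: "social"
Word 2: "mill"
Comparing from end:
  Pos -1: 'l' == 'l'
  Pos -2: 'a' != 'l' (stop)
LCS = "l" (length 1)


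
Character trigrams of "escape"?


Word: "escape" (length 6)
Number of trigrams = 6 - 3 + 1 = 4
  Position 0: "esc"
  Position 1: "sca"
  Position 2: "cap"
  Position 3: "ape"
Trigrams = "esc", "sca", "cap", "ape"


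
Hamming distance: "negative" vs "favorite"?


Comparing character by character (same length = 8):
  Pos 0: 'n' vs 'f' !=
  Pos 1: 'e' vs 'a' !=
  Pos 2: 'g' vs 'v' !=
  Pos 3: 'a' vs 'o' !=
  Pos 4: 't' vs 'r' !=
  Pos 5: 'i' vs 'i' =
  Pos 6: 'v' vs 't' !=
  Pos 7: 'e' vs 'e' =
Hamming distance = 6


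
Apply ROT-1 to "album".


Word: "album"
Shift: 1
Each letter → (letter + shift) mod 26:
  'a' (0) + 1 = 1 → 'b'
  'l' (11) + 1 = 12 → 'm'
  'b' (1) + 1 = 2 → 'c'
  'u' (20) + 1 = 21 → 'v'
  'm' (12) + 1 = 13 → 'n'
Result = "bmcvn"


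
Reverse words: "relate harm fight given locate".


Original: "relate harm fight given locate"
Words (1..n): relate | harm | fight | given | locate
Reversed (n..1): locate | given | fight | harm | relate
Result = "locate given fight harm relate"


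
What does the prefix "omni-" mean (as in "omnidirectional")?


Prefix: omni-
Example: omnidirectional (omni- + directional)
Meaning = all


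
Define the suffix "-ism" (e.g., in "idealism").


Suffix: -ism
Example: idealism (ideal + -ism)
Meaning = belief / practice


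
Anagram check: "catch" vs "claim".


Word 1: "catch" → sorted: accht
Word 2: "claim" → sorted: acilm
Same letters? accht != acilm
Anagram = No


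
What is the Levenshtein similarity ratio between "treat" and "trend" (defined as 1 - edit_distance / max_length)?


Word 1: "treat" (length 5)
Word 2: "trend" (length 5)
One optimal edit sequence:
  1. keep 't'
  2. keep 'r'
  3. keep 'e'
  4. substitute 'a' -> 'n'  (+1)
  5. substitute 't' -> 'd'  (+1)
Edit distance = 2
Max length = max(5, 5) = 5
Similarity = 1 - 2/5
= 0.6000


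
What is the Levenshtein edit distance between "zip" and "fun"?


Word 1: "zip" (length 3)
Word 2: "fun" (length 3)
One optimal edit sequence (insert/delete/substitute each cost 1):
  1. substitute 'z' -> 'f'  (+1)
  2. substitute 'i' -> 'u'  (+1)
  3. substitute 'p' -> 'n'  (+1)
Total edit operations: 3
Edit distance = 3


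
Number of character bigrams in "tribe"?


Word: "tribe" (length 5)
Number of 2-grams = length - 2 + 1 = 5 - 2 + 1
= 4


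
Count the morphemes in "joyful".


Word: "joyful"
Morphemes: joy / -ful
Each morpheme carries meaning
= 2 morphemes


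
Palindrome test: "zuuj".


Word: "zuuj"
Reversed: "juuz"
Forward == Backward? zuuj != juuz
Palindrome = No


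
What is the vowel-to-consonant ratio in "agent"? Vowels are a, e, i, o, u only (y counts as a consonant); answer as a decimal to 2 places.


Word: "agent"
Vowels (a,e,i,o,u): 2
Consonants: 3
Ratio = 2/3
= 0.67


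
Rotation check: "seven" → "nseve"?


Word: "seven", Candidate: "nseve"
Method: check if candidate is substring of word+word
"sevenseven" contains "nseve"? Yes
Is rotation = Yes


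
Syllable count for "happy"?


Word: "happy"
Syllable breakdown: hap-py
Counting: 2 parts
= 2 syllables


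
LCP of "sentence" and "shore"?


Word 1: "sentence"
Word 2: "shore"
Comparing from start:
  Pos 0: 's' == 's'
  Pos 1: 'e' != 'h' (stop)
LCP = "s" (length 1)


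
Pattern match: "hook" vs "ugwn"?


Pattern of "hook": [0, 1, 1, 2]
Pattern of "ugwn": [0, 1, 2, 3]
Patterns do not match
Same pattern = No


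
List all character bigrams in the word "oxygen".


Word: "oxygen" (length 6)
Number of bigrams = 6 - 2 + 1 = 5
  Position 0: "ox"
  Position 1: "xy"
  Position 2: "yg"
  Position 3: "ge"
  Position 4: "en"
Bigrams = "ox", "xy", "yg", "ge", "en"


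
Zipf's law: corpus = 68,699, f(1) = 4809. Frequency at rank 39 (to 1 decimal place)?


Zipf's law: f(r) = f(1) / r
f(1) = 4809
f(39) = 4809 / 39
= 123.3 occurrences


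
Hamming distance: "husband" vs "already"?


Comparing character by character (same length = 7):
  Pos 0: 'h' vs 'a' !=
  Pos 1: 'u' vs 'l' !=
  Pos 2: 's' vs 'r' !=
  Pos 3: 'b' vs 'e' !=
  Pos 4: 'a' vs 'a' =
  Pos 5: 'n' vs 'd' !=
  Pos 6: 'd' vs 'y' !=
Hamming distance = 6


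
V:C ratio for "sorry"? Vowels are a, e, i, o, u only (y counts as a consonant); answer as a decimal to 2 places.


Word: "sorry"
Vowels (a,e,i,o,u): 1
Consonants: 4
Ratio = 1/4
= 0.25


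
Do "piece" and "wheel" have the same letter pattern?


Pattern of "piece": [0, 1, 2, 3, 2]
Pattern of "wheel": [0, 1, 2, 2, 3]
Patterns do not match
Same pattern = No


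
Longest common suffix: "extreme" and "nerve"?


Word 1: "extreme"
Word 2: "nerve"
Comparing from end:
  Pos -1: 'e' == 'e'
  Pos -2: 'm' != 'v' (stop)
LCS = "e" (length 1)


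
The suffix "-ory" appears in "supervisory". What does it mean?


Suffix: -ory
Example: supervisory (supervise + -ory, with a spelling change)
Meaning = relating to / place for


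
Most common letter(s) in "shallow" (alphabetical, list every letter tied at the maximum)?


Word: "shallow"
Letter counts:
  'a': 1
  'h': 1
  'l': 2
  'o': 1
  's': 1
  'w': 1
Maximum count = 2
Most frequent = 'l' (2 times each)


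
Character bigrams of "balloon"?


Word: "balloon" (length 7)
Number of bigrams = 7 - 2 + 1 = 6
  Position 0: "ba"
  Position 1: "al"
  Position 2: "ll"
  Position 3: "lo"
  Position 4: "oo"
  Position 5: "on"
Bigrams = "ba", "al", "ll", "lo", "oo", "on"


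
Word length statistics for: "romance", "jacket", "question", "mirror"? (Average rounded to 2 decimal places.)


Lengths: "romance"=7, "jacket"=6, "question"=8, "mirror"=6
Sum = 27, Count = 4
Average = 27/4 = 6.75
= avg=6.75, min=6, max=8


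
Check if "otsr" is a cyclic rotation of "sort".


Word: "sort", Candidate: "otsr"
Method: check if candidate is substring of word+word
"sortsort" contains "otsr"? No
Is rotation = No


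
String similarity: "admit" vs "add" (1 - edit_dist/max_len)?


Word 1: "admit" (length 5)
Word 2: "add" (length 3)
One optimal edit sequence:
  1. keep 'a'
  2. keep 'd'
  3. delete 'm'  (+1)
  4. delete 'i'  (+1)
  5. substitute 't' -> 'd'  (+1)
Edit distance = 3
Max length = max(5, 3) = 5
Similarity = 1 - 3/5
= 0.4000


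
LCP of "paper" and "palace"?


Word 1: "paper"
Word 2: "palace"
Comparing from start:
  Pos 0: 'p' == 'p'
  Pos 1: 'a' == 'a'
  Pos 2: 'p' != 'l' (stop)
LCP = "pa" (length 2)


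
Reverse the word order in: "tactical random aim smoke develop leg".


Original: "tactical random aim smoke develop leg"
Words (1..n): tactical | random | aim | smoke | develop | leg
Reversed (n..1): leg | develop | smoke | aim | random | tactical
Result = "leg develop smoke aim random tactical"


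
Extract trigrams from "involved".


Word: "involved" (length 8)
Number of trigrams = 8 - 3 + 1 = 6
  Position 0: "inv"
  Position 1: "nvo"
  Position 2: "vol"
  Position 3: "olv"
  Position 4: "lve"
  Position 5: "ved"
Trigrams = "inv", "nvo", "vol", "olv", "lve", "ved"


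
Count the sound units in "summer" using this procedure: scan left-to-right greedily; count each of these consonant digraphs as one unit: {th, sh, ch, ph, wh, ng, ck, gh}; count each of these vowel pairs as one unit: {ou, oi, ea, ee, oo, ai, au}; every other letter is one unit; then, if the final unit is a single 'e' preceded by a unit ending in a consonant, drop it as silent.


Word: "summer" (6 letters)
Left-to-right scan:
  (1) 's' (letter)
  (2) 'u' (letter)
  (3) 'm' (letter)
  (4) 'm' (letter)
  (5) 'e' (letter)
  (6) 'r' (letter)
Units from scan: 6
Sound units = 6 units


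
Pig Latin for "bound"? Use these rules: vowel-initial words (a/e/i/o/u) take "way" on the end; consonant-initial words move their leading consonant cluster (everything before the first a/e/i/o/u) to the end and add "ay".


Word: "bound"
Starts with consonant(s) → move to end, add 'ay'
Consonant cluster: "b"
Pig Latin = "oundbay"


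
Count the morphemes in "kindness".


Word: "kindness"
Morphemes: kind + -ness
Each morpheme carries meaning
= 2 morphemes


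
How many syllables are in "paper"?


Word: "paper"
Syllable breakdown: pa-per
Counting: 2 parts
= 2 syllables


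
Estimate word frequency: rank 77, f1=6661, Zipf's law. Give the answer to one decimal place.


Zipf's law: f(r) = f(1) / r
f(1) = 6661
f(77) = 6661 / 77
= 86.5 occurrences


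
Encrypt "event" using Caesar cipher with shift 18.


Word: "event"
Shift: 18
Each letter → (letter + shift) mod 26:
  'e' (4) + 18 = 22 → 'w'
  'v' (21) + 18 = 13 → 'n'
  'e' (4) + 18 = 22 → 'w'
  'n' (13) + 18 = 5 → 'f'
  't' (19) + 18 = 11 → 'l'
Result = "wnwfl"


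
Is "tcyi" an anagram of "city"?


Word 1: "city" → sorted: city
Word 2: "tcyi" → sorted: city
Same letters? city == city
Anagram = Yes


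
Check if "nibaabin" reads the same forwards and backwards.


Word: "nibaabin"
Reversed: "nibaabin"
Forward == Backward? nibaabin == nibaabin
Palindrome = Yes


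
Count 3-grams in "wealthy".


Word: "wealthy" (length 7)
Number of 3-grams = length - 3 + 1 = 7 - 3 + 1
= 5


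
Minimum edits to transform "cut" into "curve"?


Word 1: "cut" (length 3)
Word 2: "curve" (length 5)
One optimal edit sequence (insert/delete/substitute each cost 1):
  1. keep 'c'
  2. keep 'u'
  3. insert 'r'  (+1)
  4. insert 'v'  (+1)
  5. substitute 't' -> 'e'  (+1)
Total edit operations: 3
Edit distance = 3


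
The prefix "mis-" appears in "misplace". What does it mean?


Prefix: mis-
Example: misplace (mis- + place)
Meaning = wrongly


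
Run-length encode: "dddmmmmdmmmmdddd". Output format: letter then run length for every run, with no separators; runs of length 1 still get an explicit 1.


String: "dddmmmmdmmmmdddd"
Scanning for consecutive runs:
  'd' x 3
  'm' x 4
  'd' x 1
  'm' x 4
  'd' x 4
RLE = "d3m4d1m4d4"


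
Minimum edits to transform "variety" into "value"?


Word 1: "variety" (length 7)
Word 2: "value" (length 5)
One optimal edit sequence (insert/delete/substitute each cost 1):
  1. keep 'v'
  2. keep 'a'
  3. substitute 'r' -> 'l'  (+1)
  4. substitute 'i' -> 'u'  (+1)
  5. keep 'e'
  6. delete 't'  (+1)
  7. delete 'y'  (+1)
Total edit operations: 4
Edit distance = 4


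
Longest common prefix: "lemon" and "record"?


Word 1: "lemon"
Word 2: "record"
Comparing from start:
  Pos 0: 'l' != 'r' (stop)
LCP = "" (length 0)


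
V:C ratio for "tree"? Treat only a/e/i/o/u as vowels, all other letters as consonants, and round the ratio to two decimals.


Word: "tree"
Vowels (a,e,i,o,u): 2
Consonants: 2
Ratio = 2/2
= 1.00


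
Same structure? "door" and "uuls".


Pattern of "door": [0, 1, 1, 2]
Pattern of "uuls": [0, 0, 1, 2]
Patterns do not match
Same pattern = No


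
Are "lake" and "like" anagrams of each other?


Word 1: "lake" → sorted: aekl
Word 2: "like" → sorted: eikl
Same letters? aekl != eikl
Anagram = No


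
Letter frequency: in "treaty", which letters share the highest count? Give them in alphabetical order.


Word: "treaty"
Letter counts:
  'a': 1
  'e': 1
  'r': 1
  't': 2
  'y': 1
Maximum count = 2
Most frequent = 't' (2 times each)


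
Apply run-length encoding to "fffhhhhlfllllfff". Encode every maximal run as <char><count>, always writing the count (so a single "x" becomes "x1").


String: "fffhhhhlfllllfff"
Scanning for consecutive runs:
  'f' x 3
  'h' x 4
  'l' x 1
  'f' x 1
  'l' x 4
  'f' x 3
RLE = "f3h4l1f1l4f3"


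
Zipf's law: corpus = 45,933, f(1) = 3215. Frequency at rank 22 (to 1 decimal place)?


Zipf's law: f(r) = f(1) / r
f(1) = 3215
f(22) = 3215 / 22
= 146.1 occurrences


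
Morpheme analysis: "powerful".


Word: "powerful"
Morphemes: power | -ful
Each morpheme carries meaning
= 2 morphemes


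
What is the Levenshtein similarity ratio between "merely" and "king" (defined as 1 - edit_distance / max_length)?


Word 1: "merely" (length 6)
Word 2: "king" (length 4)
One optimal edit sequence:
  1. delete 'm'  (+1)
  2. delete 'e'  (+1)
  3. substitute 'r' -> 'k'  (+1)
  4. substitute 'e' -> 'i'  (+1)
  5. substitute 'l' -> 'n'  (+1)
  6. substitute 'y' -> 'g'  (+1)
Edit distance = 6
Max length = max(6, 4) = 6
Similarity = 1 - 6/6
= 0.0000


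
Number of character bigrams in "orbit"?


Word: "orbit" (length 5)
Number of 2-grams = length - 2 + 1 = 5 - 2 + 1
= 4


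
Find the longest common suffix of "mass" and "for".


Word 1: "mass"
Word 2: "for"
Comparing from end:
  Pos -1: 's' != 'r' (stop)
LCS = "" (length 0)


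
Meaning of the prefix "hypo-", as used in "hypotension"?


Prefix: hypo-
Example: hypotension (hypo- + tension)
Meaning = under / below normal


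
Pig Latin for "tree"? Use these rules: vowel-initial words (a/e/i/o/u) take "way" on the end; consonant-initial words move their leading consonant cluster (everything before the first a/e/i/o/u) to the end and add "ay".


Word: "tree"
Starts with consonant(s) → move to end, add 'ay'
Consonant cluster: "tr"
Pig Latin = "eetray"


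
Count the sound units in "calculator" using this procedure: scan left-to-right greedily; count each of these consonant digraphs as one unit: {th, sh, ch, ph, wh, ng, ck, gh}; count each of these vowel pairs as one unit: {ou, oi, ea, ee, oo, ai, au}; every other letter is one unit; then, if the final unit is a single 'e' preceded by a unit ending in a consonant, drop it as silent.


Word: "calculator" (10 letters)
Left-to-right scan:
  [1] 'c' (letter)
  [2] 'a' (letter)
  [3] 'l' (letter)
  [4] 'c' (letter)
  [5] 'u' (letter)
  [6] 'l' (letter)
  [7] 'a' (letter)
  [8] 't' (letter)
  [9] 'o' (letter)
  [10] 'r' (letter)
Units from scan: 10
Sound units = 10 units


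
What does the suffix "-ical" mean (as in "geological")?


Suffix: -ical
Example: geological (geology + -ical, with a spelling change)
Meaning = relating to


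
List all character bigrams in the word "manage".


Word: "manage" (length 6)
Number of bigrams = 6 - 2 + 1 = 5
  Position 0: "ma"
  Position 1: "an"
  Position 2: "na"
  Position 3: "ag"
  Position 4: "ge"
Bigrams = "ma", "an", "na", "ag", "ge"


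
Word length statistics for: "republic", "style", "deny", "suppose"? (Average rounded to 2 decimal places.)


Lengths: "republic"=8, "style"=5, "deny"=4, "suppose"=7
Sum = 24, Count = 4
Average = 24/4 = 6.00
= avg=6.00, min=4, max=8
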